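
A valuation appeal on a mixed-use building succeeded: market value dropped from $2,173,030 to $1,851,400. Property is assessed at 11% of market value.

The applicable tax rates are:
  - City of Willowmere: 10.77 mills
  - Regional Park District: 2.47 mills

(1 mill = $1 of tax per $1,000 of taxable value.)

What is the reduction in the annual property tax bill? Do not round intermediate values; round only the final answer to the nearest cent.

$468.42

Old assessed value = $2,173,030 × 0.11 = $239,033.3
New assessed value = $1,851,400 × 0.11 = $203,654
Combined rate = 0.01077 + 0.00247 = 0.01324
Old tax = $239,033.3 × 0.01324 = $3,164.800892
New tax = $203,654 × 0.01324 = $2,696.37896
Reduction = $3,164.800892 − $2,696.37896 = $468.421932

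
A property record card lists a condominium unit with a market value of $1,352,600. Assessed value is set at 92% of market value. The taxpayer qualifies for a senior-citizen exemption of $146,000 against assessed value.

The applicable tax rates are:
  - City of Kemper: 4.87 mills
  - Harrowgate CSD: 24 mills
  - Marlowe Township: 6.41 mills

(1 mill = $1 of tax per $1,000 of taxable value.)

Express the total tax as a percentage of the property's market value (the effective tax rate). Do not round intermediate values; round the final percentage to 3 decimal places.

Assessed value = $1,352,600 × 0.92 = $1,244,392
Taxable value = $1,244,392 − $146,000 = $1,098,392
City of Kemper: $1,098,392 × 0.00487 = $5,349.16904
Harrowgate CSD: $1,098,392 × 0.024 = $26,361.408
Marlowe Township: $1,098,392 × 0.00641 = $7,040.69272
Total tax = $38,751.26976
Effective rate = $38,751.26976 ÷ $1,352,600 = 2.865% of market value

2.865%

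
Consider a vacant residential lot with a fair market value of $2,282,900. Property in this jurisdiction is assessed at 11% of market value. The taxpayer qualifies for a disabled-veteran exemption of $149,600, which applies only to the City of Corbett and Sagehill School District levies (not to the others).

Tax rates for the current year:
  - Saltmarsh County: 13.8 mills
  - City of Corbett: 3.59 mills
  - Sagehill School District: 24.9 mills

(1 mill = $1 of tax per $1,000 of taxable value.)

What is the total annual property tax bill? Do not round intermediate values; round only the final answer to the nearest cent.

$6,357.72

Assessed value = $2,282,900 × 0.11 = $251,119
Saltmarsh County: $251,119 × 0.0138 = $3,465.4422
City of Corbett: ($251,119 − $149,600) × 0.00359 = $101,519 × 0.00359 = $364.45321
Sagehill School District: ($251,119 − $149,600) × 0.0249 = $101,519 × 0.0249 = $2,527.8231
Total = $6,357.71851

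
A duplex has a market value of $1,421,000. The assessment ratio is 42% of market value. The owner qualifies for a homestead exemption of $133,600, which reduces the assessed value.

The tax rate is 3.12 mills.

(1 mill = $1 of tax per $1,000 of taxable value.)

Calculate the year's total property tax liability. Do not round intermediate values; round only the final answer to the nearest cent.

Assessed value = $1,421,000 × 0.42 = $596,820
Taxable value = $596,820 − $133,600 = $463,220
Tax = $463,220 × 0.00312 = $1,445.2464

$1,445.25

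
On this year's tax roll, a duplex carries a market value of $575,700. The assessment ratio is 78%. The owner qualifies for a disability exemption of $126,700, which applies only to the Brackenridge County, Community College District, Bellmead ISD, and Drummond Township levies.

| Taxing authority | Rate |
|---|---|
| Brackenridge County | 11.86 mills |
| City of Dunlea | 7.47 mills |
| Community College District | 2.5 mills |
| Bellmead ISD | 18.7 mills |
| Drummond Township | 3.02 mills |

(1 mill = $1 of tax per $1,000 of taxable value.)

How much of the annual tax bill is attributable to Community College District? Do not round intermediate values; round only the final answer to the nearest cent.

Assessed value = $575,700 × 0.78 = $449,046
Community College District taxable value = $449,046 − $126,700 = $322,346
Community College District levy = $322,346 × 0.0025 = $805.865

$805.87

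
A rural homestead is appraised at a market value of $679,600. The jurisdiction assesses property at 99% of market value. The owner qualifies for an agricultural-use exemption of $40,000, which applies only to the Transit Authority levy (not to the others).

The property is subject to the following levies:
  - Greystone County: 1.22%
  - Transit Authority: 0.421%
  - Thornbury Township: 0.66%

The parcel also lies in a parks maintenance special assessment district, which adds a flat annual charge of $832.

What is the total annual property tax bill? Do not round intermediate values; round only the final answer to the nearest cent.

Assessed value = $679,600 × 0.99 = $672,804
Greystone County: $672,804 × 0.0122 = $8,208.2088
Transit Authority: ($672,804 − $40,000) × 0.00421 = $632,804 × 0.00421 = $2,664.10484
Thornbury Township: $672,804 × 0.0066 = $4,440.5064
Levies subtotal = $15,312.82004
Total = $15,312.82004 + $832 = $16,144.82004

$16,144.82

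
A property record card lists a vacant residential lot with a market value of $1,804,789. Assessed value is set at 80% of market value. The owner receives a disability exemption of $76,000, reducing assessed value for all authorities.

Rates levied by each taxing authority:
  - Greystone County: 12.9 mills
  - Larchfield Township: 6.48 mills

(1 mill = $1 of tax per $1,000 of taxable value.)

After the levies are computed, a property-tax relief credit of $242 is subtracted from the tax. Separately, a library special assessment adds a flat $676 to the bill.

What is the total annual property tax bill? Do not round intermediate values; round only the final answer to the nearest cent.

$26,942.57

Assessed value = $1,804,789 × 0.8 = $1,443,831.2
Taxable value = $1,443,831.2 − $76,000 = $1,367,831.2
Greystone County: $1,367,831.2 × 0.0129 = $17,645.02248
Larchfield Township: $1,367,831.2 × 0.00648 = $8,863.546176
Levies subtotal = $26,508.568656
After credit = $26,508.568656 − $242 = $26,266.568656
Total = $26,266.568656 + $676 = $26,942.568656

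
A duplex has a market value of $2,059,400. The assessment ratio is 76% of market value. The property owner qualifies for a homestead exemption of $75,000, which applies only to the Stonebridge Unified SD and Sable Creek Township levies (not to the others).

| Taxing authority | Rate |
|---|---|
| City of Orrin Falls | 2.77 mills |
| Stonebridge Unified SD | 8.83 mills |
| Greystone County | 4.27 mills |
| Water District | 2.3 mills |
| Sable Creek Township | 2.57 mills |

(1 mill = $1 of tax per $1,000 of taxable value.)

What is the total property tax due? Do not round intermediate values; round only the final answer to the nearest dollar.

$31,606

Assessed value = $2,059,400 × 0.76 = $1,565,144
City of Orrin Falls: $1,565,144 × 0.00277 = $4,335.44888
Stonebridge Unified SD: ($1,565,144 − $75,000) × 0.00883 = $1,490,144 × 0.00883 = $13,157.97152
Greystone County: $1,565,144 × 0.00427 = $6,683.16488
Water District: $1,565,144 × 0.0023 = $3,599.8312
Sable Creek Township: ($1,565,144 − $75,000) × 0.00257 = $1,490,144 × 0.00257 = $3,829.67008
Total = $31,606.08656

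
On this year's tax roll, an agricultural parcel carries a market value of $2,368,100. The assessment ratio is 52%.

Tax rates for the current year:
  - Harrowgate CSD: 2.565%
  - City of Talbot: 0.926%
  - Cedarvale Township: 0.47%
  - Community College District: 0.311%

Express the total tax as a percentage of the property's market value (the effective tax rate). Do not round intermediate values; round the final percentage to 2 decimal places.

Assessed value = $2,368,100 × 0.52 = $1,231,412
Harrowgate CSD: $1,231,412 × 0.02565 = $31,585.7178
City of Talbot: $1,231,412 × 0.00926 = $11,402.87512
Cedarvale Township: $1,231,412 × 0.0047 = $5,787.6364
Community College District: $1,231,412 × 0.00311 = $3,829.69132
Total tax = $52,605.92064
Effective rate = $52,605.92064 ÷ $2,368,100 = 2.22% of market value

2.22%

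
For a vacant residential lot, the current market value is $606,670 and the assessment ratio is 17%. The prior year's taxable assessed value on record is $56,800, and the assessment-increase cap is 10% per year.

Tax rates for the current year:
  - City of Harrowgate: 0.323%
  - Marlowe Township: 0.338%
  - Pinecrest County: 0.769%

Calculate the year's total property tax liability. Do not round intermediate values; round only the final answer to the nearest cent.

Uncapped assessed value = $606,670 × 0.17 = $103,133.9
Cap limit = $56,800 × 1.1 = $62,480
Taxable assessed value = min($103,133.9, $62,480) = $62,480 (cap binds)
City of Harrowgate: $62,480 × 0.00323 = $201.8104
Marlowe Township: $62,480 × 0.00338 = $211.1824
Pinecrest County: $62,480 × 0.00769 = $480.4712
Total = $893.464

$893.46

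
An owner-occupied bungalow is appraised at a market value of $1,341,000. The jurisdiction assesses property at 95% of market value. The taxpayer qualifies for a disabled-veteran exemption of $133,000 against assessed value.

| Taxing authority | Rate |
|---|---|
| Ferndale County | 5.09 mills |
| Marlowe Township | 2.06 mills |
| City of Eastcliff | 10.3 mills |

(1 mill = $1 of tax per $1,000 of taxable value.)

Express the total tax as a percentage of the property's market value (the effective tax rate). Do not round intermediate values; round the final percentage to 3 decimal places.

1.485%

Assessed value = $1,341,000 × 0.95 = $1,273,950
Taxable value = $1,273,950 − $133,000 = $1,140,950
Ferndale County: $1,140,950 × 0.00509 = $5,807.4355
Marlowe Township: $1,140,950 × 0.00206 = $2,350.357
City of Eastcliff: $1,140,950 × 0.0103 = $11,751.785
Total tax = $19,909.5775
Effective rate = $19,909.5775 ÷ $1,341,000 = 1.485% of market value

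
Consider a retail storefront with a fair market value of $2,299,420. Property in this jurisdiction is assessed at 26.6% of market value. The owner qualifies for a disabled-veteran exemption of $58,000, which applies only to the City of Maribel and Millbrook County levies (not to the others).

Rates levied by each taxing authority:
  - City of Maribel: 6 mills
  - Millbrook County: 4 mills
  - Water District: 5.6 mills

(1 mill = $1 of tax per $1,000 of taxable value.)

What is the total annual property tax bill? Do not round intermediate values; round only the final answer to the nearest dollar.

Assessed value = $2,299,420 × 0.266 = $611,645.72
City of Maribel: ($611,645.72 − $58,000) × 0.006 = $553,645.72 × 0.006 = $3,321.87432
Millbrook County: ($611,645.72 − $58,000) × 0.004 = $553,645.72 × 0.004 = $2,214.58288
Water District: $611,645.72 × 0.0056 = $3,425.216032
Total = $8,961.673232

$8,962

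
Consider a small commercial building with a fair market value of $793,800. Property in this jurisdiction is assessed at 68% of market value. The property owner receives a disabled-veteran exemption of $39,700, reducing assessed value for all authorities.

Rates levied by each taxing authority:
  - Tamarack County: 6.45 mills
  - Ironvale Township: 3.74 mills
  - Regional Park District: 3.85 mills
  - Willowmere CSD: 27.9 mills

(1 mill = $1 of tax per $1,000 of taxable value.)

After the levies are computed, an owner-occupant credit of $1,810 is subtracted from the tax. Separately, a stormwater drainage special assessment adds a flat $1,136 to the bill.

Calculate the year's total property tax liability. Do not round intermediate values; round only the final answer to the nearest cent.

$20,299.52

Assessed value = $793,800 × 0.68 = $539,784
Taxable value = $539,784 − $39,700 = $500,084
Tamarack County: $500,084 × 0.00645 = $3,225.5418
Ironvale Township: $500,084 × 0.00374 = $1,870.31416
Regional Park District: $500,084 × 0.00385 = $1,925.3234
Willowmere CSD: $500,084 × 0.0279 = $13,952.3436
Levies subtotal = $20,973.52296
After credit = $20,973.52296 − $1,810 = $19,163.52296
Total = $19,163.52296 + $1,136 = $20,299.52296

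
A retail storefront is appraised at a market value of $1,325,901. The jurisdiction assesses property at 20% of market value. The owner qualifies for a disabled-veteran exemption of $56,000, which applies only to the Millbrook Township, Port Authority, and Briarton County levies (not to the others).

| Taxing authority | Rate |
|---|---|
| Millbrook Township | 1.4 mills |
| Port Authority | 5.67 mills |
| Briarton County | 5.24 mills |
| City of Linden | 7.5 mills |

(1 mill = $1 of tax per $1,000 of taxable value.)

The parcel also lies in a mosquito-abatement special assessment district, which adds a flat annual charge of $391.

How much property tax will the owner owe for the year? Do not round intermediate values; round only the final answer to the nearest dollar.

$4,955

Assessed value = $1,325,901 × 0.2 = $265,180.2
Millbrook Township: ($265,180.2 − $56,000) × 0.0014 = $209,180.2 × 0.0014 = $292.85228
Port Authority: ($265,180.2 − $56,000) × 0.00567 = $209,180.2 × 0.00567 = $1,186.051734
Briarton County: ($265,180.2 − $56,000) × 0.00524 = $209,180.2 × 0.00524 = $1,096.104248
City of Linden: $265,180.2 × 0.0075 = $1,988.8515
Levies subtotal = $4,563.859762
Total = $4,563.859762 + $391 = $4,954.859762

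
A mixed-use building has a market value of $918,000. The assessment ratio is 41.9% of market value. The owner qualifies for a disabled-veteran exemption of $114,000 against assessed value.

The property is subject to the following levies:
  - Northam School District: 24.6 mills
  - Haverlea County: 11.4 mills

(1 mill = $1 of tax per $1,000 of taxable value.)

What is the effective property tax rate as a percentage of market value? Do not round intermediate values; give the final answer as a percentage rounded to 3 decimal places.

Assessed value = $918,000 × 0.419 = $384,642
Taxable value = $384,642 − $114,000 = $270,642
Northam School District: $270,642 × 0.0246 = $6,657.7932
Haverlea County: $270,642 × 0.0114 = $3,085.3188
Total tax = $9,743.112
Effective rate = $9,743.112 ÷ $918,000 = 1.061% of market value

1.061%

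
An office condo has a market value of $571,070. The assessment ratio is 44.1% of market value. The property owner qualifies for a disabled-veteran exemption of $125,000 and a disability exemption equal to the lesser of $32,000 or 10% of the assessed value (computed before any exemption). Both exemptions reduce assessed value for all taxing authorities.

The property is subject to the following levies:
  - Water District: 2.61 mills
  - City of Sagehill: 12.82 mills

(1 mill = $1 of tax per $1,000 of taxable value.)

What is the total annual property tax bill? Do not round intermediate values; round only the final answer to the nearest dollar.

Assessed value = $571,070 × 0.441 = $251,841.87
Disability exemption = min($32,000, 10% × $251,841.87) = min($32,000, $25,184.187) = $25,184.187 (percentage binds)
Taxable value = $251,841.87 − $125,000 − $25,184.187 = $101,657.683
Water District: $101,657.683 × 0.00261 = $265.32655263
City of Sagehill: $101,657.683 × 0.01282 = $1,303.25149606
Total = $1,568.57804869

$1,569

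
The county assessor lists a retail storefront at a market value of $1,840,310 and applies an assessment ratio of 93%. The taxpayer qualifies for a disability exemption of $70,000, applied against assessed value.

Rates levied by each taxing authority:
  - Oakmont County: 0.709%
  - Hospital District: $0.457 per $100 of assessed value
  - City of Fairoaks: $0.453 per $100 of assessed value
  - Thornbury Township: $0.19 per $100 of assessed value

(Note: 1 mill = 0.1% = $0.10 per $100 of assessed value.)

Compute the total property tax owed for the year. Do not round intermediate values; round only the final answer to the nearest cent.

$29,694.52

Assessed value = $1,840,310 × 0.93 = $1,711,488.3
Taxable value = $1,711,488.3 − $70,000 = $1,641,488.3
Oakmont County: $1,641,488.3 × 0.00709 = $11,638.152047
Hospital District: $1,641,488.3 × 0.00457 = $7,501.601531
City of Fairoaks: $1,641,488.3 × 0.00453 = $7,435.941999
Thornbury Township: $1,641,488.3 × 0.0019 = $3,118.82777
Total = $29,694.523347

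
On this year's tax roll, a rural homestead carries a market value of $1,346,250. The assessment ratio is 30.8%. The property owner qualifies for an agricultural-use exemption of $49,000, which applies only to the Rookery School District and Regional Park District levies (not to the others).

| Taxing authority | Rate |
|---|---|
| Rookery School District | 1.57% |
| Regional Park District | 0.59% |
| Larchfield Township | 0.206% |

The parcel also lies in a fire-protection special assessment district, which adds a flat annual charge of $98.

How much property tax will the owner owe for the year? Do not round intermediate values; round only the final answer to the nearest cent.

$8,850.10

Assessed value = $1,346,250 × 0.308 = $414,645
Rookery School District: ($414,645 − $49,000) × 0.0157 = $365,645 × 0.0157 = $5,740.6265
Regional Park District: ($414,645 − $49,000) × 0.0059 = $365,645 × 0.0059 = $2,157.3055
Larchfield Township: $414,645 × 0.00206 = $854.1687
Levies subtotal = $8,752.1007
Total = $8,752.1007 + $98 = $8,850.1007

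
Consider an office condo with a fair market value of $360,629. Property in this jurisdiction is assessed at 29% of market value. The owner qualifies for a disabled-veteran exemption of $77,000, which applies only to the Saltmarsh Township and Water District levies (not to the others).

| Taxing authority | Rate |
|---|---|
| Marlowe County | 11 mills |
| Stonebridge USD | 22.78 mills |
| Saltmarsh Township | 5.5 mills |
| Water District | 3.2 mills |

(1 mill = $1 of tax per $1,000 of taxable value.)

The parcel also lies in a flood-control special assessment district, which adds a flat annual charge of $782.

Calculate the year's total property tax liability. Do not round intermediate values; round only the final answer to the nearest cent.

Assessed value = $360,629 × 0.29 = $104,582.41
Marlowe County: $104,582.41 × 0.011 = $1,150.40651
Stonebridge USD: $104,582.41 × 0.02278 = $2,382.3872998
Saltmarsh Township: ($104,582.41 − $77,000) × 0.0055 = $27,582.41 × 0.0055 = $151.703255
Water District: ($104,582.41 − $77,000) × 0.0032 = $27,582.41 × 0.0032 = $88.263712
Levies subtotal = $3,772.7607768
Total = $3,772.7607768 + $782 = $4,554.7607768

$4,554.76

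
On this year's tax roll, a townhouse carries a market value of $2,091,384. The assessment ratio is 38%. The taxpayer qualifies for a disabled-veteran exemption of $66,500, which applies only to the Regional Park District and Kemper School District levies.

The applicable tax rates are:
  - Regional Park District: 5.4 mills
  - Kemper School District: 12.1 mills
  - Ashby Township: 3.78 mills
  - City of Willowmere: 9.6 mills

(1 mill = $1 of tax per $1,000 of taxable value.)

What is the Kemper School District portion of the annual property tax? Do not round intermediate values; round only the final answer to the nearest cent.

$8,811.53

Assessed value = $2,091,384 × 0.38 = $794,725.92
Kemper School District taxable value = $794,725.92 − $66,500 = $728,225.92
Kemper School District levy = $728,225.92 × 0.0121 = $8,811.533632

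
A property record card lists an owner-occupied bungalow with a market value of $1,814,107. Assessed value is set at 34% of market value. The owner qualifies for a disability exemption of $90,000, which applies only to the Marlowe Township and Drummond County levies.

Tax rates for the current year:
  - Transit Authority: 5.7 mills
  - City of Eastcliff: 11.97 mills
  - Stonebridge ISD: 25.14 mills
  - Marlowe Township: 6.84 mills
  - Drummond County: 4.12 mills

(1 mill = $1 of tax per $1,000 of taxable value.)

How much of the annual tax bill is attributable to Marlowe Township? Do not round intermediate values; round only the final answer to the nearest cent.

$3,603.29

Assessed value = $1,814,107 × 0.34 = $616,796.38
Marlowe Township taxable value = $616,796.38 − $90,000 = $526,796.38
Marlowe Township levy = $526,796.38 × 0.00684 = $3,603.2872392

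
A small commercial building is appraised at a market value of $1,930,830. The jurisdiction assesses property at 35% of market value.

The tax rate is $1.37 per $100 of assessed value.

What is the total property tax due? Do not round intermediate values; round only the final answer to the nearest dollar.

Assessed value = $1,930,830 × 0.35 = $675,790.5
Tax = $675,790.5 × 0.0137 = $9,258.32985

$9,258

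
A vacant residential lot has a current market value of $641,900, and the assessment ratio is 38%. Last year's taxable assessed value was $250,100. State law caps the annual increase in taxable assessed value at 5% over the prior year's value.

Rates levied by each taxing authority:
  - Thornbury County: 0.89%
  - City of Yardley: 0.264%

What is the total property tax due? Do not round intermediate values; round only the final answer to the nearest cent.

$2,814.86

Uncapped assessed value = $641,900 × 0.38 = $243,922
Cap limit = $250,100 × 1.05 = $262,605
Taxable assessed value = min($243,922, $262,605) = $243,922 (cap does not bind)
Thornbury County: $243,922 × 0.0089 = $2,170.9058
City of Yardley: $243,922 × 0.00264 = $643.95408
Total = $2,814.85988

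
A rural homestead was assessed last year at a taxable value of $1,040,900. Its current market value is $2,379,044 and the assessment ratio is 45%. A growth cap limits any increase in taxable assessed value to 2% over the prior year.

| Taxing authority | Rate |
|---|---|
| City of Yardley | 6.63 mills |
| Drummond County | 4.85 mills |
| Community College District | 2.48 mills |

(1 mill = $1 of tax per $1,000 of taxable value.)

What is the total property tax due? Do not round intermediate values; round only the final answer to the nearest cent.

Uncapped assessed value = $2,379,044 × 0.45 = $1,070,569.8
Cap limit = $1,040,900 × 1.02 = $1,061,718
Taxable assessed value = min($1,070,569.8, $1,061,718) = $1,061,718 (cap binds)
City of Yardley: $1,061,718 × 0.00663 = $7,039.19034
Drummond County: $1,061,718 × 0.00485 = $5,149.3323
Community College District: $1,061,718 × 0.00248 = $2,633.06064
Total = $14,821.58328

$14,821.58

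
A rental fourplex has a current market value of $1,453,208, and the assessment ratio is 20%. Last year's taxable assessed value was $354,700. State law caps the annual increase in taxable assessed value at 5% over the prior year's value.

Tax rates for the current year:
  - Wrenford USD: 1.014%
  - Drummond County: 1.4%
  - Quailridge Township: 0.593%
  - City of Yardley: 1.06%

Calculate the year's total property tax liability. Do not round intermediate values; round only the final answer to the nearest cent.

$11,820.39

Uncapped assessed value = $1,453,208 × 0.2 = $290,641.6
Cap limit = $354,700 × 1.05 = $372,435
Taxable assessed value = min($290,641.6, $372,435) = $290,641.6 (cap does not bind)
Wrenford USD: $290,641.6 × 0.01014 = $2,947.105824
Drummond County: $290,641.6 × 0.014 = $4,068.9824
Quailridge Township: $290,641.6 × 0.00593 = $1,723.504688
City of Yardley: $290,641.6 × 0.0106 = $3,080.80096
Total = $11,820.393872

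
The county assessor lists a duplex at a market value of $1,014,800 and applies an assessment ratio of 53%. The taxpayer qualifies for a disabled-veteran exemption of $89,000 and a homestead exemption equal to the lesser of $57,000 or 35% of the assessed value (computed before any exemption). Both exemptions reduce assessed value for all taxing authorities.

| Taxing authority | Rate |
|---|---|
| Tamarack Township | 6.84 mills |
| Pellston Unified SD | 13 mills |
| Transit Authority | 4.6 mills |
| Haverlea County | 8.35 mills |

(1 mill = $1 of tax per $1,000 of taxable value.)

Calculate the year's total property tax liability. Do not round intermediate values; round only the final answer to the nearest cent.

$12,848.56

Assessed value = $1,014,800 × 0.53 = $537,844
Homestead exemption = min($57,000, 35% × $537,844) = min($57,000, $188,245.4) = $57,000 (dollar cap binds)
Taxable value = $537,844 − $89,000 − $57,000 = $391,844
Tamarack Township: $391,844 × 0.00684 = $2,680.21296
Pellston Unified SD: $391,844 × 0.013 = $5,093.972
Transit Authority: $391,844 × 0.0046 = $1,802.4824
Haverlea County: $391,844 × 0.00835 = $3,271.8974
Total = $12,848.56476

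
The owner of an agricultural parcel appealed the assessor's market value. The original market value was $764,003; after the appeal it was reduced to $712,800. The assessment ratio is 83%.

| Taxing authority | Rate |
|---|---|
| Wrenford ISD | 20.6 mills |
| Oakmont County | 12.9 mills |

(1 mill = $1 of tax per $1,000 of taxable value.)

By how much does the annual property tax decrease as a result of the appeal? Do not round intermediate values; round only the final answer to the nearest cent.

$1,423.70

Old assessed value = $764,003 × 0.83 = $634,122.49
New assessed value = $712,800 × 0.83 = $591,624
Combined rate = 0.0206 + 0.0129 = 0.0335
Old tax = $634,122.49 × 0.0335 = $21,243.103415
New tax = $591,624 × 0.0335 = $19,819.404
Reduction = $21,243.103415 − $19,819.404 = $1,423.699415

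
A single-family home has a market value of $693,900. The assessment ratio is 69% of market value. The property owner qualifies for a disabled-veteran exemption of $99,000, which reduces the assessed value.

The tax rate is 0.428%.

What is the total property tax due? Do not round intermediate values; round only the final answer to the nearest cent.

Assessed value = $693,900 × 0.69 = $478,791
Taxable value = $478,791 − $99,000 = $379,791
Tax = $379,791 × 0.00428 = $1,625.50548

$1,625.51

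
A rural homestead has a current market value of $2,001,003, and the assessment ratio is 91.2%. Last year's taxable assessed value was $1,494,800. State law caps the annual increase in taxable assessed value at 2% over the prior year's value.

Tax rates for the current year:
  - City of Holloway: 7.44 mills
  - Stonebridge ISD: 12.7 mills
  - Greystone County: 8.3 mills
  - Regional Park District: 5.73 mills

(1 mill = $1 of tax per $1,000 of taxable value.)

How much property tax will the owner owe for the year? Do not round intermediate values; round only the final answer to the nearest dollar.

$52,099

Uncapped assessed value = $2,001,003 × 0.912 = $1,824,914.736
Cap limit = $1,494,800 × 1.02 = $1,524,696
Taxable assessed value = min($1,824,914.736, $1,524,696) = $1,524,696 (cap binds)
City of Holloway: $1,524,696 × 0.00744 = $11,343.73824
Stonebridge ISD: $1,524,696 × 0.0127 = $19,363.6392
Greystone County: $1,524,696 × 0.0083 = $12,654.9768
Regional Park District: $1,524,696 × 0.00573 = $8,736.50808
Total = $52,098.86232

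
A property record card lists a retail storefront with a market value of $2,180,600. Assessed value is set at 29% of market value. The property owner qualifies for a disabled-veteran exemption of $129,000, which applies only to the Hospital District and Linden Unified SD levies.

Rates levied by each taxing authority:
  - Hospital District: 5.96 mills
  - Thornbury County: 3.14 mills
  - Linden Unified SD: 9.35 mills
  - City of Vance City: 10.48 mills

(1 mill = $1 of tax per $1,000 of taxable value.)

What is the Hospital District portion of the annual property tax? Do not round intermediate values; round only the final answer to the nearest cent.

Assessed value = $2,180,600 × 0.29 = $632,374
Hospital District taxable value = $632,374 − $129,000 = $503,374
Hospital District levy = $503,374 × 0.00596 = $3,000.10904

$3,000.11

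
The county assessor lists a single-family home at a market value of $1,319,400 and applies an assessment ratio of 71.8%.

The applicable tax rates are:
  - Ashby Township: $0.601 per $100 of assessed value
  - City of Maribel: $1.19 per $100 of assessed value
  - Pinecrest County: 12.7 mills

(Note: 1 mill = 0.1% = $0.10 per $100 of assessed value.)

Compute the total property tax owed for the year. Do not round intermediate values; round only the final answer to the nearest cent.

$28,997.75

Assessed value = $1,319,400 × 0.718 = $947,329.2
Ashby Township: $947,329.2 × 0.00601 = $5,693.448492
City of Maribel: $947,329.2 × 0.0119 = $11,273.21748
Pinecrest County: $947,329.2 × 0.0127 = $12,031.08084
Total = $28,997.746812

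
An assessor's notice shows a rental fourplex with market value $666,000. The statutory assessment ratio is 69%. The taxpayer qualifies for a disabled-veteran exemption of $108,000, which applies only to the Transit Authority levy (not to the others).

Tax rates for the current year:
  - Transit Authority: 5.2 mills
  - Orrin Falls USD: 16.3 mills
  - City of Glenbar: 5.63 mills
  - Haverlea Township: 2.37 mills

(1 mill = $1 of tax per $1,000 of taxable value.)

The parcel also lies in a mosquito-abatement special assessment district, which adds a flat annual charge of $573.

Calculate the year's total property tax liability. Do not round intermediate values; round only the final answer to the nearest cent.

Assessed value = $666,000 × 0.69 = $459,540
Transit Authority: ($459,540 − $108,000) × 0.0052 = $351,540 × 0.0052 = $1,828.008
Orrin Falls USD: $459,540 × 0.0163 = $7,490.502
City of Glenbar: $459,540 × 0.00563 = $2,587.2102
Haverlea Township: $459,540 × 0.00237 = $1,089.1098
Levies subtotal = $12,994.83
Total = $12,994.83 + $573 = $13,567.83

$13,567.83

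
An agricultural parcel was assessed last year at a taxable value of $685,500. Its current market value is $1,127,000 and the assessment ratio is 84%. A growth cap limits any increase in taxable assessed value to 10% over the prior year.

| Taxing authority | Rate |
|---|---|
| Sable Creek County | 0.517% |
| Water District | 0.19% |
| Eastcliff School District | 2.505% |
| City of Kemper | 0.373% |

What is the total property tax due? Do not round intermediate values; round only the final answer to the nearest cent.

$27,032.69

Uncapped assessed value = $1,127,000 × 0.84 = $946,680
Cap limit = $685,500 × 1.1 = $754,050
Taxable assessed value = min($946,680, $754,050) = $754,050 (cap binds)
Sable Creek County: $754,050 × 0.00517 = $3,898.4385
Water District: $754,050 × 0.0019 = $1,432.695
Eastcliff School District: $754,050 × 0.02505 = $18,888.9525
City of Kemper: $754,050 × 0.00373 = $2,812.6065
Total = $27,032.6925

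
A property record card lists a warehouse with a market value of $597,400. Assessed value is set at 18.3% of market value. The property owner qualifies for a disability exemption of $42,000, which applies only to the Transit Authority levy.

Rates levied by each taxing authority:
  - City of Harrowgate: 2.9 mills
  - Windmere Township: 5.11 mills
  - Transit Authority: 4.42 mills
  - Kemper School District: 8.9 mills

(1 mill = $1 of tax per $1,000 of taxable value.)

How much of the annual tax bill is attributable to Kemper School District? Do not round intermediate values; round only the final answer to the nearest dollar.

$973

Assessed value = $597,400 × 0.183 = $109,324.2
Kemper School District taxable value = $109,324.2 (exemption does not apply)
Kemper School District levy = $109,324.2 × 0.0089 = $972.98538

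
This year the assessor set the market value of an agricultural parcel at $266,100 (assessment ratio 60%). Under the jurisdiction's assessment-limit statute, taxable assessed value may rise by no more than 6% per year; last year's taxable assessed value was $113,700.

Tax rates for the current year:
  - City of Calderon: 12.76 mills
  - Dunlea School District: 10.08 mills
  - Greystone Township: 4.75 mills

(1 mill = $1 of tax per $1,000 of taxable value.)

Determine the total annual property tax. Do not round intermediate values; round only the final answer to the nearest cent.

Uncapped assessed value = $266,100 × 0.6 = $159,660
Cap limit = $113,700 × 1.06 = $120,522
Taxable assessed value = min($159,660, $120,522) = $120,522 (cap binds)
City of Calderon: $120,522 × 0.01276 = $1,537.86072
Dunlea School District: $120,522 × 0.01008 = $1,214.86176
Greystone Township: $120,522 × 0.00475 = $572.4795
Total = $3,325.20198

$3,325.20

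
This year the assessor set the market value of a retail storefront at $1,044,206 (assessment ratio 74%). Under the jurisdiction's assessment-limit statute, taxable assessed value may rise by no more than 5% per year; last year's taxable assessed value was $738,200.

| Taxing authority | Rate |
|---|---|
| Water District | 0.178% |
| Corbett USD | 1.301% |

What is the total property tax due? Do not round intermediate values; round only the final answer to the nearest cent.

Uncapped assessed value = $1,044,206 × 0.74 = $772,712.44
Cap limit = $738,200 × 1.05 = $775,110
Taxable assessed value = min($772,712.44, $775,110) = $772,712.44 (cap does not bind)
Water District: $772,712.44 × 0.00178 = $1,375.4281432
Corbett USD: $772,712.44 × 0.01301 = $10,052.9888444
Total = $11,428.4169876

$11,428.42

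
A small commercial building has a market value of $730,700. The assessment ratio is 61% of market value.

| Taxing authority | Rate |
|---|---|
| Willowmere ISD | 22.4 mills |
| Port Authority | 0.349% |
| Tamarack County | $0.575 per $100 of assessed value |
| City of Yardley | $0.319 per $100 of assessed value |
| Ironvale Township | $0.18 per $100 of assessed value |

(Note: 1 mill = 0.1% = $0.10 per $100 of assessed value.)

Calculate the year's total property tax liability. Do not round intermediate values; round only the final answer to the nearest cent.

$16,326.98

Assessed value = $730,700 × 0.61 = $445,727
Willowmere ISD: $445,727 × 0.0224 = $9,984.2848
Port Authority: $445,727 × 0.00349 = $1,555.58723
Tamarack County: $445,727 × 0.00575 = $2,562.93025
City of Yardley: $445,727 × 0.00319 = $1,421.86913
Ironvale Township: $445,727 × 0.0018 = $802.3086
Total = $16,326.98001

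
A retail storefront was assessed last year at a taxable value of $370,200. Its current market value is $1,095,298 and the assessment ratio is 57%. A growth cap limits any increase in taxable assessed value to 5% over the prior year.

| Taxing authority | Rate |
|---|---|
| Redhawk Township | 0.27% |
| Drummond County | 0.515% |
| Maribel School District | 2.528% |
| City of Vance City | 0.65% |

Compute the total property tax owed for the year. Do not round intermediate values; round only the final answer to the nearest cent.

Uncapped assessed value = $1,095,298 × 0.57 = $624,319.86
Cap limit = $370,200 × 1.05 = $388,710
Taxable assessed value = min($624,319.86, $388,710) = $388,710 (cap binds)
Redhawk Township: $388,710 × 0.0027 = $1,049.517
Drummond County: $388,710 × 0.00515 = $2,001.8565
Maribel School District: $388,710 × 0.02528 = $9,826.5888
City of Vance City: $388,710 × 0.0065 = $2,526.615
Total = $15,404.5773

$15,404.58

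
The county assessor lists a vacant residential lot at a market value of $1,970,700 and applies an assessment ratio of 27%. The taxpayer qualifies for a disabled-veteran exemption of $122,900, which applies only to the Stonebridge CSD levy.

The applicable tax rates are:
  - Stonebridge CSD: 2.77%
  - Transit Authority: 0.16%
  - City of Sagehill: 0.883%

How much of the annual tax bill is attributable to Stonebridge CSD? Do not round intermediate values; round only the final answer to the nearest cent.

$11,334.54

Assessed value = $1,970,700 × 0.27 = $532,089
Stonebridge CSD taxable value = $532,089 − $122,900 = $409,189
Stonebridge CSD levy = $409,189 × 0.0277 = $11,334.5353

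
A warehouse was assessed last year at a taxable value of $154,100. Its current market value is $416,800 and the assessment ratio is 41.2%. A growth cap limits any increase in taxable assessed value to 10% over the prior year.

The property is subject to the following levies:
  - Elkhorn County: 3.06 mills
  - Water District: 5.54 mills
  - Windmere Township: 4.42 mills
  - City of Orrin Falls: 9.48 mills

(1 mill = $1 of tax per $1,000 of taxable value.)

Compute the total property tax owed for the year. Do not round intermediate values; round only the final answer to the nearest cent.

$3,813.98

Uncapped assessed value = $416,800 × 0.412 = $171,721.6
Cap limit = $154,100 × 1.1 = $169,510
Taxable assessed value = min($171,721.6, $169,510) = $169,510 (cap binds)
Elkhorn County: $169,510 × 0.00306 = $518.7006
Water District: $169,510 × 0.00554 = $939.0854
Windmere Township: $169,510 × 0.00442 = $749.2342
City of Orrin Falls: $169,510 × 0.00948 = $1,606.9548
Total = $3,813.975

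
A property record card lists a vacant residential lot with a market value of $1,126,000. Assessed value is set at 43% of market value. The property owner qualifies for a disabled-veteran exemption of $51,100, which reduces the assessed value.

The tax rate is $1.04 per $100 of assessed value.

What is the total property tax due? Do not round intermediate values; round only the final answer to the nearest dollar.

Assessed value = $1,126,000 × 0.43 = $484,180
Taxable value = $484,180 − $51,100 = $433,080
Tax = $433,080 × 0.0104 = $4,504.032

$4,504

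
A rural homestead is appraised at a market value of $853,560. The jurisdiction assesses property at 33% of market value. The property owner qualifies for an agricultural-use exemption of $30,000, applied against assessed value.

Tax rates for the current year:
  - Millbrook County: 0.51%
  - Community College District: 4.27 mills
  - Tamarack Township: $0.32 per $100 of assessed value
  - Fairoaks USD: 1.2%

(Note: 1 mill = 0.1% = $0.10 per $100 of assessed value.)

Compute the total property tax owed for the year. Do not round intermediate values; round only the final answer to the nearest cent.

$6,183.65

Assessed value = $853,560 × 0.33 = $281,674.8
Taxable value = $281,674.8 − $30,000 = $251,674.8
Millbrook County: $251,674.8 × 0.0051 = $1,283.54148
Community College District: $251,674.8 × 0.00427 = $1,074.651396
Tamarack Township: $251,674.8 × 0.0032 = $805.35936
Fairoaks USD: $251,674.8 × 0.012 = $3,020.0976
Total = $6,183.649836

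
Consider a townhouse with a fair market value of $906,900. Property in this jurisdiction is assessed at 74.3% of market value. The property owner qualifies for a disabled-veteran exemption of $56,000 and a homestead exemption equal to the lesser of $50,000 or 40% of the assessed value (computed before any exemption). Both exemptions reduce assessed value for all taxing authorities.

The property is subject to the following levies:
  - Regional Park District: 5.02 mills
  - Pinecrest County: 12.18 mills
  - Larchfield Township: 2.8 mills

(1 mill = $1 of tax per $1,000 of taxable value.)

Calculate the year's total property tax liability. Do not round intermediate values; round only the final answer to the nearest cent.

Assessed value = $906,900 × 0.743 = $673,826.7
Homestead exemption = min($50,000, 40% × $673,826.7) = min($50,000, $269,530.68) = $50,000 (dollar cap binds)
Taxable value = $673,826.7 − $56,000 − $50,000 = $567,826.7
Regional Park District: $567,826.7 × 0.00502 = $2,850.490034
Pinecrest County: $567,826.7 × 0.01218 = $6,916.129206
Larchfield Township: $567,826.7 × 0.0028 = $1,589.91476
Total = $11,356.534

$11,356.53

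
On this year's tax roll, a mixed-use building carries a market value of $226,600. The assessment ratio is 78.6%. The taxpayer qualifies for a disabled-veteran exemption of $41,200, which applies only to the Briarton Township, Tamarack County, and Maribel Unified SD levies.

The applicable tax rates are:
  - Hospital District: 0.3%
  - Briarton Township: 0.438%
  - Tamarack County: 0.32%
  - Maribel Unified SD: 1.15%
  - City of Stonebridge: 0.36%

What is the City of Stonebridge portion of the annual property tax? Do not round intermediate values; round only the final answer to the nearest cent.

$641.19

Assessed value = $226,600 × 0.786 = $178,107.6
City of Stonebridge taxable value = $178,107.6 (exemption does not apply)
City of Stonebridge levy = $178,107.6 × 0.0036 = $641.18736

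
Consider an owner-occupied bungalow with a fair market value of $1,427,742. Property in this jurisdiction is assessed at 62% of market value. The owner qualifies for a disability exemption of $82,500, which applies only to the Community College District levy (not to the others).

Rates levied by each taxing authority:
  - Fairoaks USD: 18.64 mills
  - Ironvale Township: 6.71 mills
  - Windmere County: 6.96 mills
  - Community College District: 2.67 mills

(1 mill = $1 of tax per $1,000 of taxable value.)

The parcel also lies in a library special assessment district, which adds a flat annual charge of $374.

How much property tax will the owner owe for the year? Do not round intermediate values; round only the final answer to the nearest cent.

Assessed value = $1,427,742 × 0.62 = $885,200.04
Fairoaks USD: $885,200.04 × 0.01864 = $16,500.1287456
Ironvale Township: $885,200.04 × 0.00671 = $5,939.6922684
Windmere County: $885,200.04 × 0.00696 = $6,160.9922784
Community College District: ($885,200.04 − $82,500) × 0.00267 = $802,700.04 × 0.00267 = $2,143.2091068
Levies subtotal = $30,744.0223992
Total = $30,744.0223992 + $374 = $31,118.0223992

$31,118.02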